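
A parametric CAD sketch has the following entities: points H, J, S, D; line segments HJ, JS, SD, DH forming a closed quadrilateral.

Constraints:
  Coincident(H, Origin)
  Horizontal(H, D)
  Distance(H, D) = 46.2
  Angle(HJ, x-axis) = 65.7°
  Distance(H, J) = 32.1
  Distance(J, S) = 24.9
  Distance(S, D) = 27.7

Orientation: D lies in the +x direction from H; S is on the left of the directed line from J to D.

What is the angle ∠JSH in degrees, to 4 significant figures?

41.35°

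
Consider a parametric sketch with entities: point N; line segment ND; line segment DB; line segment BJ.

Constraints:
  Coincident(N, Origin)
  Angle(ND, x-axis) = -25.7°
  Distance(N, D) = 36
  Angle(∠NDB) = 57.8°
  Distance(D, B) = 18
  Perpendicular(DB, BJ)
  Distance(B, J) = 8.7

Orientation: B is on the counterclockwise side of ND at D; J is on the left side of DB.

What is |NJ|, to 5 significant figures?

21.795

N is at the origin; ND runs at -25.7° with length 36.0, so D = 36.0·(cos -25.7°, sin -25.7°) = (32.439, -15.612). ∠NDB = 57.8°, so DB runs at -25.7° + (180° − 57.8°) = 96.500° from the x-axis; with |DB| = 18.0, B = D + 18.0·(cos 96.500°, sin 96.500°) = (30.401, 2.2726). The perpendicularity gives BJ at right angles to DB; with |BJ| = 8.7 on the left of DB, J = B + 8.7·(-0.99357, -0.11320) = (21.757, 1.2877). Then |NJ| = |J − N| = 21.795.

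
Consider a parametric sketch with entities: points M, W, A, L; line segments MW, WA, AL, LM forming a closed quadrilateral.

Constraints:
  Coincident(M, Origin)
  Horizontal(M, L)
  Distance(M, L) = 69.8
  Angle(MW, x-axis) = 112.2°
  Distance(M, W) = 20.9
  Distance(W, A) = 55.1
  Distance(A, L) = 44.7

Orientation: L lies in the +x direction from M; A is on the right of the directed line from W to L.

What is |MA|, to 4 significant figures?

36.45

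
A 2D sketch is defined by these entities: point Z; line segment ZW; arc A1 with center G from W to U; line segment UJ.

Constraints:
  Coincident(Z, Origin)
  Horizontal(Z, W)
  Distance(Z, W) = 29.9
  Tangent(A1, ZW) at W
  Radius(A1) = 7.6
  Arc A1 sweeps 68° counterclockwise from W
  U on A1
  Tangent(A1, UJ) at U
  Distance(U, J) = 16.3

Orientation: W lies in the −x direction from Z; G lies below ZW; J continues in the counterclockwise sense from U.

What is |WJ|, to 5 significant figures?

23.826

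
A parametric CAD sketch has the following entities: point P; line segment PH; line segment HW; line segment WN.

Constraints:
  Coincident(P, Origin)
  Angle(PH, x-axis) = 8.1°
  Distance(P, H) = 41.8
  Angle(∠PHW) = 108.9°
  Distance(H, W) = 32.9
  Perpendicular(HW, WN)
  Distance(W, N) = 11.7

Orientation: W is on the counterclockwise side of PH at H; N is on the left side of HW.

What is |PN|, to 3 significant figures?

54.1

P is at the origin; PH runs at 8.1° with length 41.8, so H = 41.8·(cos 8.1°, sin 8.1°) = (41.4, 5.89). ∠PHW = 108.9°, so HW runs at 8.1° + (180° − 108.9°) = 79.2° from the x-axis; with |HW| = 32.9, W = H + 32.9·(cos 79.2°, sin 79.2°) = (47.5, 38.2). HW is perpendicular to WN; with |WN| = 11.7 on the left of HW, N = W + 11.7·(-0.982, 0.187) = (36.1, 40.4). Then |PN| = |N − P| = 54.1.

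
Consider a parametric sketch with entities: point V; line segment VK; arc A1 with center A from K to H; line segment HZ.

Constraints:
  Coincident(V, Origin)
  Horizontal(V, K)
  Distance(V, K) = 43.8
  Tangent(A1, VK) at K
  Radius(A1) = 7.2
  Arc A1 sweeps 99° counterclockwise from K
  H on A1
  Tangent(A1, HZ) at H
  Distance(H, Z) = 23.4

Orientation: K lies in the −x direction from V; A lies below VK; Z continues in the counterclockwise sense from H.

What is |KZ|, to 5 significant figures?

31.627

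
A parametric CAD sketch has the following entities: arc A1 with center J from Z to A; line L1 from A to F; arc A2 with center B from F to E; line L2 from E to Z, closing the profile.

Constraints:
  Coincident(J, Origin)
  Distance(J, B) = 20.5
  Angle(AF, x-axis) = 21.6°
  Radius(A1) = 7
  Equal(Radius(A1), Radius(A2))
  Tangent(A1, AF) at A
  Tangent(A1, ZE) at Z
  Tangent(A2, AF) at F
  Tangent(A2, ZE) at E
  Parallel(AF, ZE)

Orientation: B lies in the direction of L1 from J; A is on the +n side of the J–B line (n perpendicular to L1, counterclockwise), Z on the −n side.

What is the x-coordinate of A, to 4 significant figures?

-2.577

J is at the origin and B lies 20.5 along u from J, so B = 20.5·u = (19.06, 7.547). Tangency of A1 to both parallel lines with radius 7.0 puts A and Z at J ± 7.0·n: A = (-2.577, 6.508), Z = (2.577, -6.508). So A.x = -2.577.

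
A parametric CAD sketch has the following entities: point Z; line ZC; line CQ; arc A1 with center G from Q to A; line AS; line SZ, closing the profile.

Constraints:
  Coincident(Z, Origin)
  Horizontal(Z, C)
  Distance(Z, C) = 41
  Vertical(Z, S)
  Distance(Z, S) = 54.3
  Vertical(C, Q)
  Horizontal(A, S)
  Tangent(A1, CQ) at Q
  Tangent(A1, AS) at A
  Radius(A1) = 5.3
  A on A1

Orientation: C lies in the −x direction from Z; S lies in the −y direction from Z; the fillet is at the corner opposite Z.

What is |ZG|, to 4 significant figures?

60.63

Z is at the origin; Z and C share the same y with |ZC| = 41.0 and C on the −x side, so C = (-41.00, 0.000). Z and S share the same x with |ZS| = 54.3 and S on the −y side, so S = (0.000, -54.30). The virtual corner opposite Z is at (-41.00, -54.30). A1 meets CQ tangentially, so GQ is at right angles to CQ and A1 meets AS tangentially, so GA is at right angles to AS, with radius 5.3, so the center G sits 5.3 in from both sides at G = (-35.70, -49.00). Then |ZG| = |G − Z| = 60.63.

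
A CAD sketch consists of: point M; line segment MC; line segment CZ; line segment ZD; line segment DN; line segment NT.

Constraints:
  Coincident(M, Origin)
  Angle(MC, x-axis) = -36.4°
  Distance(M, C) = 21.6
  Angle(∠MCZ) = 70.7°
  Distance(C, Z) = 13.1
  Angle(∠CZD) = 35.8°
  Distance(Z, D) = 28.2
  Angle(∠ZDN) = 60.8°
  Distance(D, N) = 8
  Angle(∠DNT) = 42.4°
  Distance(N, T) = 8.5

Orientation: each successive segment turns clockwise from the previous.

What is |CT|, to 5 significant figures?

14.758

∠ZDN = 60.8° gives DN at -49.100° from the x-axis; with |DN| = 8.0, N = (21.400, 0.26926). ∠DNT = 42.4° gives NT at 173.30° from the x-axis; with |NT| = 8.5, T = (12.958, 1.2610). Then |CT| = |T − C| = 14.758.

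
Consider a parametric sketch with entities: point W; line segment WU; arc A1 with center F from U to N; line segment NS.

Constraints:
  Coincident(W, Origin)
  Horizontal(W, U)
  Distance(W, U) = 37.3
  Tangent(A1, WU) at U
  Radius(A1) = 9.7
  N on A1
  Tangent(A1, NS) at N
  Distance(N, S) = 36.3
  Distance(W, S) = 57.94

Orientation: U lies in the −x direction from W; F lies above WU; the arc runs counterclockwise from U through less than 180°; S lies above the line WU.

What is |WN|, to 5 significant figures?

29.949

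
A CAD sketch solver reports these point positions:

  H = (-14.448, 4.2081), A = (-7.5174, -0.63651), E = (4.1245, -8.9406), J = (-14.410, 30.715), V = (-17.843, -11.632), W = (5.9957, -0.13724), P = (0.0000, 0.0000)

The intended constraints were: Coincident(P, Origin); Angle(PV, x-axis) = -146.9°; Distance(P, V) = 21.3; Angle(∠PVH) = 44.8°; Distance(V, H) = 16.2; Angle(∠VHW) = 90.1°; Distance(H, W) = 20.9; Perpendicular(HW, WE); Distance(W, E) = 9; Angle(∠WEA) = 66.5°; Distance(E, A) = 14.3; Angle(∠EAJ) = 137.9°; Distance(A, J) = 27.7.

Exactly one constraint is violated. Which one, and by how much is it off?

Distance(A, J) = 27.7 — off by 4.40.

P = (0.00, 0.00) ✓; PV at -146.9° ✓; |PV| = 21.30 ✓; ∠PVH = 44.80° ✓; |VH| = 16.20 ✓; ∠VHW = 90.10° ✓; |HW| = 20.90 ✓; ∠(HW, WE) = 90.00° ✓; |WE| = 9.000 ✓; ∠WEA = 66.50° ✓; |EA| = 14.30 ✓; ∠EAJ = 137.9° ✓; |AJ| = 32.10 ✗.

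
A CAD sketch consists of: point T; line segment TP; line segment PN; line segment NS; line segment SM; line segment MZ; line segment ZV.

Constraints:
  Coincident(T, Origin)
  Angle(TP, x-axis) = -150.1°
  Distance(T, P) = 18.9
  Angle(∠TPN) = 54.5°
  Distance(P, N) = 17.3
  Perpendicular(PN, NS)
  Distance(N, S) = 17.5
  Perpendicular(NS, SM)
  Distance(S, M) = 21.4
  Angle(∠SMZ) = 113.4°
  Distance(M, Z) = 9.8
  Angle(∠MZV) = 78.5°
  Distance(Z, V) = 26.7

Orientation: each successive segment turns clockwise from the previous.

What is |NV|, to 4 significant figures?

3.114

T is at the origin; TP runs at -150.1° with length 18.9, so P = (-16.38, -9.421). ∠TPN = 54.5° gives PN at 84.40° from the x-axis; with |PN| = 17.3, N = (-14.70, 7.796). PN ⟂ NS, so NS runs at -5.600°; with |NS| = 17.5, S = (2.720, 6.088). NS ⟂ SM, so SM runs at -95.60°; with |SM| = 21.4, M = (0.6320, -15.21). ∠SMZ = 113.4° gives MZ at -162.2° from the x-axis; with |MZ| = 9.8, Z = (-8.699, -18.21). ∠MZV = 78.5° gives ZV at 96.30° from the x-axis; with |ZV| = 26.7, V = (-11.63, 8.333). Then |NV| = |V − N| = 3.114.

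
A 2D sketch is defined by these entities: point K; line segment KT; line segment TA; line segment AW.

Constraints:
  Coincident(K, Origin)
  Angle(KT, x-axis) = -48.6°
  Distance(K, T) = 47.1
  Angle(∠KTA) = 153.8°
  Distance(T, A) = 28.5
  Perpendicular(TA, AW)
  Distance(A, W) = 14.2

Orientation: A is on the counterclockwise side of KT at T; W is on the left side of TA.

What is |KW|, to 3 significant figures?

71.1

K is at the origin; KT runs at -48.6° with length 47.1, so T = 47.1·(cos -48.6°, sin -48.6°) = (31.1, -35.3). ∠KTA = 153.8°, so TA runs at -48.6° + (180° − 153.8°) = -22.4° from the x-axis; with |TA| = 28.5, A = T + 28.5·(cos -22.4°, sin -22.4°) = (57.5, -46.2). TA is perpendicular to AW; with |AW| = 14.2 on the left of TA, W = A + 14.2·(0.381, 0.925) = (62.9, -33.1). Then |KW| = |W − K| = 71.1.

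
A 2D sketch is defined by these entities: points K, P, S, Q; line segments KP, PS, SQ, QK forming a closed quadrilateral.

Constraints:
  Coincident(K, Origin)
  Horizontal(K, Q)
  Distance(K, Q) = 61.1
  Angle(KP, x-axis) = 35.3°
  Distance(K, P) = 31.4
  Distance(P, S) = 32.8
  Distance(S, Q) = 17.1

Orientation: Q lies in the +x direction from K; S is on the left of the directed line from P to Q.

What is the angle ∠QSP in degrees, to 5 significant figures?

101.28°

Checks: |PS| = 32.80 ✓; |SQ| = 17.10 ✓.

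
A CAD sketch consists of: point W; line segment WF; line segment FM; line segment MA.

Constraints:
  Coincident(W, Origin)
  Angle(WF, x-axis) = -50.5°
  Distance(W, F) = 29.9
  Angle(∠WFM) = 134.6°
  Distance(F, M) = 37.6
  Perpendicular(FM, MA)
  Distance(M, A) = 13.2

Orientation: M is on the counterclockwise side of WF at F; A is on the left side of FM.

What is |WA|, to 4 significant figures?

59.15

W is at the origin; WF runs at -50.5° with length 29.9, so F = 29.9·(cos -50.5°, sin -50.5°) = (19.02, -23.07). ∠WFM = 134.6°, so FM runs at -50.5° + (180° − 134.6°) = -5.100° from the x-axis; with |FM| = 37.6, M = F + 37.6·(cos -5.100°, sin -5.100°) = (56.47, -26.41). FM ⟂ MA; with |MA| = 13.2 on the left of FM, A = M + 13.2·(0.08889, 0.9960) = (57.64, -13.27). Then |WA| = |A − W| = 59.15.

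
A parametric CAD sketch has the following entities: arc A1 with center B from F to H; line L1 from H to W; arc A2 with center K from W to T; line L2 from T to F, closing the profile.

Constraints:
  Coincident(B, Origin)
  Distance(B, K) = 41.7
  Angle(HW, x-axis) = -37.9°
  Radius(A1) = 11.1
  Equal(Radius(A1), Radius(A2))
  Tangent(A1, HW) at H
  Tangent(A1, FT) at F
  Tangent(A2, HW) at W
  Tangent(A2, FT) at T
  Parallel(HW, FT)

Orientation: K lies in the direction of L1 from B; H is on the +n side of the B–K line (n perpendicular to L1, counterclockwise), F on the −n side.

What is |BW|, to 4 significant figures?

43.15

Tangency of A1 to both parallel lines with radius 11.1 puts H and F at B ± 11.1·n: H = (6.819, 8.759), F = (-6.819, -8.759). Equal radii place W and T the same way about K: W = K + 11.1·n = (39.72, -16.86), T = K − 11.1·n = (26.09, -34.37). Then |BW| = |W − B| = 43.15.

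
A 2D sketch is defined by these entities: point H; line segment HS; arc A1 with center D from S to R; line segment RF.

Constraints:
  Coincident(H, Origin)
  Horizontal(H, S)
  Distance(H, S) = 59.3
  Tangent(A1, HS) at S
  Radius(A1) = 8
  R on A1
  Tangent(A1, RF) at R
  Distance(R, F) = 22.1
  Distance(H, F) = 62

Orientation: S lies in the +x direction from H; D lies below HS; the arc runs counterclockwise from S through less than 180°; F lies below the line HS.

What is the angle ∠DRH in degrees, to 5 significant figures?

163.87°

H is at the origin; HS is horizontal with |HS| = 59.3 and S on the +x side, so S = (59.300, 0.0000). The tangent condition forces DS to be normal to HS, so D = S + (0, -8) = (59.300, -8.0000). Since DR ⟂ RF (tangency), |DF| = √(8.0² + 22.1²) = 23.503 regardless of where R sits on A1. So F lies on both circle(H, 62.0) and circle(D, 23.503); the below-HS intersection is F = (53.782, -30.846). R is the foot of the tangent from F: R = (51.349, -8.8808).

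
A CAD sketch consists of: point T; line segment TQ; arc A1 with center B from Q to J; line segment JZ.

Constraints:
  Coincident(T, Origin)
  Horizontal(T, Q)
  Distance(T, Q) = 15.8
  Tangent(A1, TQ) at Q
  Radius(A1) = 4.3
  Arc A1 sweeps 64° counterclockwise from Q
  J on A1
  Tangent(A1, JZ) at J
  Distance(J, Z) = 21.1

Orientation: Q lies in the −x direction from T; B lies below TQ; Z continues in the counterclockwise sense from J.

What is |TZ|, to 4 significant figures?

35.96

On A1, Q sits at bearing 90° from B; a 64° counterclockwise sweep puts J at bearing 154°, so J = B + 4.3·(cos 154°, sin 154°) = (-19.66, -2.415). Since A1 is tangent to JZ there, BJ ⟂ JZ, so JZ runs along (−sin 154°, cos 154°); with |JZ| = 21.1, Z = (-28.91, -21.38). Then |TZ| = |Z − T| = 35.96.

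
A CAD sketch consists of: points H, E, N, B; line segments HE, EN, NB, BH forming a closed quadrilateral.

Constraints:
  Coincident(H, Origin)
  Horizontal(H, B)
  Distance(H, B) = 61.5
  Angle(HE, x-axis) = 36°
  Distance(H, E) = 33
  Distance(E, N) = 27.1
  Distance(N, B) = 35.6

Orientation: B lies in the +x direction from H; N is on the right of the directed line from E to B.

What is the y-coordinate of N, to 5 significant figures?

-7.7030

Checks: |EN| = 27.10 ✓; |NB| = 35.60 ✓.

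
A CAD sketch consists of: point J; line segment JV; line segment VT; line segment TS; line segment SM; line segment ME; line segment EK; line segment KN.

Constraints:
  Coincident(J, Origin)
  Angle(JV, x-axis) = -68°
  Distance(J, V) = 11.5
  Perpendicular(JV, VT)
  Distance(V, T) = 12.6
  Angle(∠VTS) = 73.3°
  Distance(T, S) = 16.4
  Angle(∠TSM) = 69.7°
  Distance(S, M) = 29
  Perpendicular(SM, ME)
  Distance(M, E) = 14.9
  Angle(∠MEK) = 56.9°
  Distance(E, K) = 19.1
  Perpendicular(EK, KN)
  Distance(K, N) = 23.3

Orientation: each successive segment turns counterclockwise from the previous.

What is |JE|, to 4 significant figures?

25.92

J is at the origin; JV runs at -68.0° with length 11.5, so V = (4.308, -10.66). JV ⟂ VT, so VT runs at 22.00°; with |VT| = 12.6, T = (15.99, -5.943). ∠VTS = 73.3° gives TS at 128.7° from the x-axis; with |TS| = 16.4, S = (5.737, 6.856). ∠TSM = 69.7° gives SM at -121.0° from the x-axis; with |SM| = 29.0, M = (-9.200, -18.00). SM is perpendicular to ME, so ME runs at -31.00°; with |ME| = 14.9, E = (3.572, -25.68). Then |JE| = |E − J| = 25.92.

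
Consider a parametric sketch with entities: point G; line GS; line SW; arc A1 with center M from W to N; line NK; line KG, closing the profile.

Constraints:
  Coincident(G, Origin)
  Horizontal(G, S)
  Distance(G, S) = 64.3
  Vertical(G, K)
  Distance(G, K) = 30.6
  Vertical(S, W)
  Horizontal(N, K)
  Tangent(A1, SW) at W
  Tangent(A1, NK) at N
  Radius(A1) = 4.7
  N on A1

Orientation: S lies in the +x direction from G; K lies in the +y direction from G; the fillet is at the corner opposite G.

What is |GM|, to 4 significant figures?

64.98

G is at the origin; GS is horizontal with |GS| = 64.3 and S on the +x side, so S = (64.30, 0.000). G and K share the same x with |GK| = 30.6 and K on the +y side, so K = (0.000, 30.60). The virtual corner opposite G is at (64.30, 30.60). The tangent condition forces MW to be normal to SW and the tangent condition forces MN to be normal to NK, with radius 4.7, so the center M sits 4.7 in from both sides at M = (59.60, 25.90). Then |GM| = |M − G| = 64.98.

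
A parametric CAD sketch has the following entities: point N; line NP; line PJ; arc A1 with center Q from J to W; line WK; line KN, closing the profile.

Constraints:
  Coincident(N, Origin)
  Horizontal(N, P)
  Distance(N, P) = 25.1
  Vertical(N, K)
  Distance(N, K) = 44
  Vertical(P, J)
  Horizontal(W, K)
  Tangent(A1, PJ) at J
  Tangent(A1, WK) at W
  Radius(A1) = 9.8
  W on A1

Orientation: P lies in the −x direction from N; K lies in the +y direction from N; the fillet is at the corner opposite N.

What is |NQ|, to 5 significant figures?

37.466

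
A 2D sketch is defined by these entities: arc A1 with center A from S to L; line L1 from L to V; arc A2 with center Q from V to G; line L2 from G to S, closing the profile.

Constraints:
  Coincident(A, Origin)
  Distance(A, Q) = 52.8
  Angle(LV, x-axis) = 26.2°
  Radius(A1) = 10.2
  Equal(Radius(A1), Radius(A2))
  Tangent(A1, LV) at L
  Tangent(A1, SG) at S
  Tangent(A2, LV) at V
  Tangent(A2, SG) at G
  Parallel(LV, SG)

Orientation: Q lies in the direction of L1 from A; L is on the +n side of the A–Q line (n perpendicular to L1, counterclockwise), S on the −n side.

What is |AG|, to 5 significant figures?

53.776

The slot axis is L1's direction at 26.2°, so u = (cos 26.2°, sin 26.2°) = (0.89726, 0.44151) and n = (−sin 26.2°, cos 26.2°) = (-0.44151, 0.89726). A is at the origin and Q lies 52.8 along u from A, so Q = 52.8·u = (47.375, 23.312). Tangency of A1 to both parallel lines with radius 10.2 puts L and S at A ± 10.2·n: L = (-4.5034, 9.1520), S = (4.5034, -9.1520). Equal radii place V and G the same way about Q: V = Q + 10.2·n = (42.872, 32.464), G = Q − 10.2·n = (51.879, 14.159). Then |AG| = |G − A| = 53.776.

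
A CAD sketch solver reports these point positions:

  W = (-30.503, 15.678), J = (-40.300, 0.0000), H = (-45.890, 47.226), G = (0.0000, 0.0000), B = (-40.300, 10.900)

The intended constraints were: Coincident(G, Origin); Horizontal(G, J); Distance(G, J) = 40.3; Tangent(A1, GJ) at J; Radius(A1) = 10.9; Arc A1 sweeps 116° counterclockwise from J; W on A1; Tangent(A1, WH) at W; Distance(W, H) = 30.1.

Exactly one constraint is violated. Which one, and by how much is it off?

Distance(W, H) = 30.1 — off by 5.00.

G = (0.00, 0.00) ✓; G.y = 0.00, J.y = 0.00 ✓; |GJ| = 40.30 ✓; ∠(BJ, JG) = 90.00° ✓; |BJ| = 10.90 ✓; bearing(B→W) − bearing(B→J) = 116.0° ✓; |BW| = 10.90 ✓; ∠(BW, WH) = 90.00° ✓; |WH| = 35.10 ✗.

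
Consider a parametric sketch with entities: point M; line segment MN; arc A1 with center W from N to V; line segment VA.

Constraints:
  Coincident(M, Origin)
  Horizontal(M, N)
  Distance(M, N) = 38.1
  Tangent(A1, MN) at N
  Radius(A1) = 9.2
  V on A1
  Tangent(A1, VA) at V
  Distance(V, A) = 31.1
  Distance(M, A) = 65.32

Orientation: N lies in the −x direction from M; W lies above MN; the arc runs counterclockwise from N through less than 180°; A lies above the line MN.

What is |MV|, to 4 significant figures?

35.16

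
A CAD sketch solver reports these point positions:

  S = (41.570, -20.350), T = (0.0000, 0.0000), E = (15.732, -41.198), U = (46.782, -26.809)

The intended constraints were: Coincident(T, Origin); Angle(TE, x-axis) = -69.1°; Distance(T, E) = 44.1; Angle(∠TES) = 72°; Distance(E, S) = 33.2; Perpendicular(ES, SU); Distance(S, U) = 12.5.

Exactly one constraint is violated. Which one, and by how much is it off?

Distance(S, U) = 12.5 — off by 4.20.

T = (0.00, 0.00) ✓; TE at -69.10° ✓; |TE| = 44.10 ✓; ∠TES = 72.00° ✓; |ES| = 33.20 ✓; ∠(ES, SU) = 90.00° ✓; |SU| = 8.300 ✗.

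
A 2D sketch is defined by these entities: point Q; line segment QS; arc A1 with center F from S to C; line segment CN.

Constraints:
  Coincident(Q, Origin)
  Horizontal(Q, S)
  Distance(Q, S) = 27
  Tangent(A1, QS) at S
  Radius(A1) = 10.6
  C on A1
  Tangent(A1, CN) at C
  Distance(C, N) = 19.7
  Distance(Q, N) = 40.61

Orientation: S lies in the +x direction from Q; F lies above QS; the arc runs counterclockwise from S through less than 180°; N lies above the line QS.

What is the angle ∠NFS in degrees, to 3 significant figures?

172°

Checks: Q = (0.00, 0.00) ✓; |FC| = 10.60 ✓; ∠(FC, CN) = 90.00° ✓; |CN| = 19.70 ✓; |QN| = 40.61 ✓.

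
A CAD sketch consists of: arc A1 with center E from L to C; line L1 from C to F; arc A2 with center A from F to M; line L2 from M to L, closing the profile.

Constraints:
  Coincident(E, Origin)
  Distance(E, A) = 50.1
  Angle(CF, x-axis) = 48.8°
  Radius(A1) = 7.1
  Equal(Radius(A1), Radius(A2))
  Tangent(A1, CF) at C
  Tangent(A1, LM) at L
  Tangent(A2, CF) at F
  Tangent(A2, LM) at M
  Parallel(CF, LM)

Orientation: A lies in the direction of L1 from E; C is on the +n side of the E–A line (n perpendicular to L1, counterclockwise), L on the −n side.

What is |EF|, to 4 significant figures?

50.60

The slot axis is L1's direction at 48.8°, so u = (cos 48.8°, sin 48.8°) = (0.6587, 0.7524) and n = (−sin 48.8°, cos 48.8°) = (-0.7524, 0.6587). E is at the origin and A lies 50.1 along u from E, so A = 50.1·u = (33.00, 37.70). Tangency of A1 to both parallel lines with radius 7.1 puts C and L at E ± 7.1·n: C = (-5.342, 4.677), L = (5.342, -4.677). Equal radii place F and M the same way about A: F = A + 7.1·n = (27.66, 42.37), M = A − 7.1·n = (38.34, 33.02). Then |EF| = |F − E| = 50.60.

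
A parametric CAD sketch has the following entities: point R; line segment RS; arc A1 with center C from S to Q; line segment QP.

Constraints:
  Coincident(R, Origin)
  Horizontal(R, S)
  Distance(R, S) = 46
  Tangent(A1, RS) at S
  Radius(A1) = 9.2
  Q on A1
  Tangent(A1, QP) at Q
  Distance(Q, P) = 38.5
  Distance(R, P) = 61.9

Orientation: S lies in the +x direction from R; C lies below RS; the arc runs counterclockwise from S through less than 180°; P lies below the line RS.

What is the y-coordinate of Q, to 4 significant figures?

-9.700

Checks: |CQ| = 9.200 ✓; ∠(CQ, QP) = 90.00° ✓; |QP| = 38.50 ✓; |RP| = 61.90 ✓.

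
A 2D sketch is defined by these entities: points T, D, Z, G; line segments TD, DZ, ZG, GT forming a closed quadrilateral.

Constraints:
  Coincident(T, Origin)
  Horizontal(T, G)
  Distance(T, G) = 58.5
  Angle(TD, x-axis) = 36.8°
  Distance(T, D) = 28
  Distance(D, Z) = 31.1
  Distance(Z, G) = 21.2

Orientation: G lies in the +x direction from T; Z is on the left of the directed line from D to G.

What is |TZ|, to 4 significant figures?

57.12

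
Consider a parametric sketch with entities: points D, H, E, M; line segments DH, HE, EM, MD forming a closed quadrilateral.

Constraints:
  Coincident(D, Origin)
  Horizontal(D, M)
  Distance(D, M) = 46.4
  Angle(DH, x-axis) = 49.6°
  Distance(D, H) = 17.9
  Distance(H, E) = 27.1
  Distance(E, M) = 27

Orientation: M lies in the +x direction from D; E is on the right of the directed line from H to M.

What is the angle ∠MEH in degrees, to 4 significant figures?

87.39°

Checks: |HE| = 27.10 ✓; |EM| = 27.00 ✓.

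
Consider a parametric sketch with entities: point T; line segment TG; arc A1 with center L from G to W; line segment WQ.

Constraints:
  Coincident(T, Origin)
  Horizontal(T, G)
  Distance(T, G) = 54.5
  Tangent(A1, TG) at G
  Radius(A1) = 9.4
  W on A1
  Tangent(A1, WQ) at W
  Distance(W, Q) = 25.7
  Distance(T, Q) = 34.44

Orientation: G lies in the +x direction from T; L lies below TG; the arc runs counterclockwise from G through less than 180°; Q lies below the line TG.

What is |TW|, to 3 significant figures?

48.5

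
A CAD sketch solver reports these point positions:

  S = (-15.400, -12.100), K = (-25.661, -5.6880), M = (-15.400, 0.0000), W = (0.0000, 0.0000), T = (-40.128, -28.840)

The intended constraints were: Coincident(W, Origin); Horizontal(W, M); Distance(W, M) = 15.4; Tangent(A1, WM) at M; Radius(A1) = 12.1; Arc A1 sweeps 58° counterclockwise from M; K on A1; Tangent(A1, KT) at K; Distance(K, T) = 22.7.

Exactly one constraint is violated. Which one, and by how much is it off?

Distance(K, T) = 22.7 — off by 4.60.

W = (0.00, 0.00) ✓; W.y = 0.00, M.y = 0.00 ✓; |WM| = 15.40 ✓; ∠(SM, MW) = 90.00° ✓; |SM| = 12.10 ✓; bearing(S→K) − bearing(S→M) = 58.00° ✓; |SK| = 12.10 ✓; ∠(SK, KT) = 90.00° ✓; |KT| = 27.30 ✗.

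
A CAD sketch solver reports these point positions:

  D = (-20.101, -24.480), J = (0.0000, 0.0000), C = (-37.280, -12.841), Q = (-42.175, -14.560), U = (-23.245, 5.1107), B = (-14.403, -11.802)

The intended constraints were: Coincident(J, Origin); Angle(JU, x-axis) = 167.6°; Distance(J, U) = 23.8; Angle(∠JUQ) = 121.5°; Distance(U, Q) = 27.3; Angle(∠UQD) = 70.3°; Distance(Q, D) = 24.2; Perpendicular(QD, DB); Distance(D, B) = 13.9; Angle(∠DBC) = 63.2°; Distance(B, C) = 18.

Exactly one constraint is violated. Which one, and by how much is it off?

Distance(B, C) = 18 — off by 4.90.

J = (0.00, 0.00) ✓; JU at 167.6° ✓; |JU| = 23.80 ✓; ∠JUQ = 121.5° ✓; |UQ| = 27.30 ✓; ∠UQD = 70.30° ✓; |QD| = 24.20 ✓; ∠(QD, DB) = 90.00° ✓; |DB| = 13.90 ✓; ∠DBC = 63.20° ✓; |BC| = 22.90 ✗.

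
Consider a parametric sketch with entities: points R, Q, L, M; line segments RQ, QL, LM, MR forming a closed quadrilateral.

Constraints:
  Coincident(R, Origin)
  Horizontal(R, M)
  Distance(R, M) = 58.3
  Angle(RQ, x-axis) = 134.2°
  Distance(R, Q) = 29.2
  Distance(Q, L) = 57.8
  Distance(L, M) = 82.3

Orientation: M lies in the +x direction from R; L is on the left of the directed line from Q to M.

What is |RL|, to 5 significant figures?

69.578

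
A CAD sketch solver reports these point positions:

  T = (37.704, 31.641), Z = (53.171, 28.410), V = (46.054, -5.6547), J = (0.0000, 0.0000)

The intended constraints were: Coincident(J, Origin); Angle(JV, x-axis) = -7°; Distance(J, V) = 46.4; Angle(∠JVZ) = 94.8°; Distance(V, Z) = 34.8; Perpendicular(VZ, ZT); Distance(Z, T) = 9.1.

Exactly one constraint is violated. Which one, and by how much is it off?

Distance(Z, T) = 9.1 — off by 6.70.

J = (0.00, 0.00) ✓; JV at -7.000° ✓; |JV| = 46.40 ✓; ∠JVZ = 94.80° ✓; |VZ| = 34.80 ✓; ∠(VZ, ZT) = 90.00° ✓; |ZT| = 15.80 ✗.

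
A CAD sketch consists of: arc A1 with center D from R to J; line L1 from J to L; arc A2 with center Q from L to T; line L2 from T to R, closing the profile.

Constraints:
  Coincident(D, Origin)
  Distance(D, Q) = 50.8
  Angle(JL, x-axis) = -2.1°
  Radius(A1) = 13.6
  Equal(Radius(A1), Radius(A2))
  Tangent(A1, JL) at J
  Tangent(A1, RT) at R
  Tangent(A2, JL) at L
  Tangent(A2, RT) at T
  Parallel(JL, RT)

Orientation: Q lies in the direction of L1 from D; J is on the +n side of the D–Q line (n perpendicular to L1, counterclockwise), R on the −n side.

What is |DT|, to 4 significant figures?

52.59

The slot axis is L1's direction at -2.1°, so u = (cos -2.1°, sin -2.1°) = (0.9993, -0.03664) and n = (−sin -2.1°, cos -2.1°) = (0.03664, 0.9993). D is at the origin and Q lies 50.8 along u from D, so Q = 50.8·u = (50.77, -1.862). Tangency of A1 to both parallel lines with radius 13.6 puts J and R at D ± 13.6·n: J = (0.4984, 13.59), R = (-0.4984, -13.59). Equal radii place L and T the same way about Q: L = Q + 13.6·n = (51.26, 11.73), T = Q − 13.6·n = (50.27, -15.45). Then |DT| = |T − D| = 52.59.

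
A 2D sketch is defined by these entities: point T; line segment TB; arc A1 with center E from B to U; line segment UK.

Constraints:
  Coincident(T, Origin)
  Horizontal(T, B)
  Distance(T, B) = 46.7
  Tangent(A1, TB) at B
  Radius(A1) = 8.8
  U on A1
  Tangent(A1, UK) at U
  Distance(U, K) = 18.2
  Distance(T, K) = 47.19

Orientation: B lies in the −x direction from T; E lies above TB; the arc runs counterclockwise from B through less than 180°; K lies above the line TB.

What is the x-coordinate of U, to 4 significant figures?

-37.90

T is at the origin; T and B share the same y with |TB| = 46.7 and B on the −x side, so B = (-46.70, 0.000). The tangent condition forces EB to be normal to TB, so E = B + (0, 8.8) = (-46.70, 8.800). Since EU ⟂ UK (tangency), |EK| = √(8.8² + 18.2²) = 20.22 regardless of where U sits on A1. So K lies on both circle(T, 47.19) and circle(E, 20.22); the above-TB intersection is K = (-38.51, 27.28). U is the foot of the tangent from K: U = (-37.90, 9.090).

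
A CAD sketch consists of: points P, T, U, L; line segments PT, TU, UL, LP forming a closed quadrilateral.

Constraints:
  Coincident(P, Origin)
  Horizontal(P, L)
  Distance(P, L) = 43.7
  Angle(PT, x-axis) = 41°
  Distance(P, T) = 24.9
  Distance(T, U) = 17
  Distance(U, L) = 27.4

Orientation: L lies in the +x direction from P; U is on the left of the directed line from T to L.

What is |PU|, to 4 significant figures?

41.77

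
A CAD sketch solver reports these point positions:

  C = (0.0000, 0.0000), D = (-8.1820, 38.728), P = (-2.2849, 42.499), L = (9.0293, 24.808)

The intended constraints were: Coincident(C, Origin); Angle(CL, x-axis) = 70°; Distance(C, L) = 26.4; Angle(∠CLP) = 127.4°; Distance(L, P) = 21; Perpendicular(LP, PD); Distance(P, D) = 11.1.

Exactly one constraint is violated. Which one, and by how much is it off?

Distance(P, D) = 11.1 — off by 4.10.

C = (0.00, 0.00) ✓; CL at 70.00° ✓; |CL| = 26.40 ✓; ∠CLP = 127.4° ✓; |LP| = 21.00 ✓; ∠(LP, PD) = 90.00° ✓; |PD| = 7.000 ✗.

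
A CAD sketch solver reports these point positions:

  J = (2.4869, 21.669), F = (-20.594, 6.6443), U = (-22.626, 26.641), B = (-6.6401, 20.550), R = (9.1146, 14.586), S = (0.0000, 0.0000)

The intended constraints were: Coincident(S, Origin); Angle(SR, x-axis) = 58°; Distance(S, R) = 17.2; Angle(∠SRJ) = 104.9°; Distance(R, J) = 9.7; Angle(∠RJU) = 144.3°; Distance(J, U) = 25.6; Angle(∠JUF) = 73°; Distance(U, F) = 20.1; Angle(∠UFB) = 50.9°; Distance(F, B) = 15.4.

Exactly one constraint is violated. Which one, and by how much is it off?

Distance(F, B) = 15.4 — off by 4.30.

S = (0.00, 0.00) ✓; SR at 58.00° ✓; |SR| = 17.20 ✓; ∠SRJ = 104.9° ✓; |RJ| = 9.700 ✓; ∠RJU = 144.3° ✓; |JU| = 25.60 ✓; ∠JUF = 73.00° ✓; |UF| = 20.10 ✓; ∠UFB = 50.90° ✓; |FB| = 19.70 ✗.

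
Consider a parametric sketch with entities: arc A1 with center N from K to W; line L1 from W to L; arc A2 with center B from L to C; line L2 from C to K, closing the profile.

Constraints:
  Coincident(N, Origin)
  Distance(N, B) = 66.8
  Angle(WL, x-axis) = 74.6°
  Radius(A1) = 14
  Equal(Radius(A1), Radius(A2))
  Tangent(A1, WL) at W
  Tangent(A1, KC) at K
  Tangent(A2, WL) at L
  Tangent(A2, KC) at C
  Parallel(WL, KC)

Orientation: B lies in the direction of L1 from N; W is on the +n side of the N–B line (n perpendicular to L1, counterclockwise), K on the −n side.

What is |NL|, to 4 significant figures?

68.25

Tangency of A1 to both parallel lines with radius 14.0 puts W and K at N ± 14.0·n: W = (-13.50, 3.718), K = (13.50, -3.718). Equal radii place L and C the same way about B: L = B + 14.0·n = (4.242, 68.12), C = B − 14.0·n = (31.24, 60.68). Then |NL| = |L − N| = 68.25.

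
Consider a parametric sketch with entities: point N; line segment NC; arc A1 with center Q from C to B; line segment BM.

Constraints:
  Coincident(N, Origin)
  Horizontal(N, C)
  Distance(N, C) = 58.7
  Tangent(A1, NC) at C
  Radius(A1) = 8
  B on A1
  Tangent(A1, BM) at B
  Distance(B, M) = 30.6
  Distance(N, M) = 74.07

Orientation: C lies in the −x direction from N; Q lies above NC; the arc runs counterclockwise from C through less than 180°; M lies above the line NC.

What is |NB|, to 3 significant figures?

52.4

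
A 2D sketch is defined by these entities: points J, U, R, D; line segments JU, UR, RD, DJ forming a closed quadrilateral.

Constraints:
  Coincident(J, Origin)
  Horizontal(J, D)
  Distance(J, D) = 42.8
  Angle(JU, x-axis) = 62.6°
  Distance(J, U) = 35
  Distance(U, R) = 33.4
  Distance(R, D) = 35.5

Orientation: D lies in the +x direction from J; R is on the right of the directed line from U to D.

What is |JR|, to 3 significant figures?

7.41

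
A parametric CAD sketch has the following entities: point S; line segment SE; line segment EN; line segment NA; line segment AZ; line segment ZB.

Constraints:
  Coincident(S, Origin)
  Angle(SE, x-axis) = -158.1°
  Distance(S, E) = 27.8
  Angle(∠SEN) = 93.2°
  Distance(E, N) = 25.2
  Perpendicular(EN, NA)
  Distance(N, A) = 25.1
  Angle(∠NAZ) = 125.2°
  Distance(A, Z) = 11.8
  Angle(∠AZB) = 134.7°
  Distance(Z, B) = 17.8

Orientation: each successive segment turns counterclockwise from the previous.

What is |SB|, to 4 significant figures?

1.104

S is at the origin; SE runs at -158.1° with length 27.8, so E = (-25.79, -10.37). ∠SEN = 93.2° gives EN at -71.30° from the x-axis; with |EN| = 25.2, N = (-17.71, -34.24). The perpendicularity gives NA at right angles to EN, so NA runs at 18.70°; with |NA| = 25.1, A = (6.061, -26.19). ∠NAZ = 125.2° gives AZ at 73.50° from the x-axis; with |AZ| = 11.8, Z = (9.412, -14.88). ∠AZB = 134.7° gives ZB at 118.8° from the x-axis; with |ZB| = 17.8, B = (0.8367, 0.7210). Then |SB| = |B − S| = 1.104.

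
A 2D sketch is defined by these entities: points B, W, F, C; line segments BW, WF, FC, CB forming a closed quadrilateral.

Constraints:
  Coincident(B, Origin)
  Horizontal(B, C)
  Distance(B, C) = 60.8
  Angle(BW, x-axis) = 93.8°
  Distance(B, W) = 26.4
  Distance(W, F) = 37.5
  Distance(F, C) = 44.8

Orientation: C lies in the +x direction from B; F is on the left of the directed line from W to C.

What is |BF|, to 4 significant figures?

49.97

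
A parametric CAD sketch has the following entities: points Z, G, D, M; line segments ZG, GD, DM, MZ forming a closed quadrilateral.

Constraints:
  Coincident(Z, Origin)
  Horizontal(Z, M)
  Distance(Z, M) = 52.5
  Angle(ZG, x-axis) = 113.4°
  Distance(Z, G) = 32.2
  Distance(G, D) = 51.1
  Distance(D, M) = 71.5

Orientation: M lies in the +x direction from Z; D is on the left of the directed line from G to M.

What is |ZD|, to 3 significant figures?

69.5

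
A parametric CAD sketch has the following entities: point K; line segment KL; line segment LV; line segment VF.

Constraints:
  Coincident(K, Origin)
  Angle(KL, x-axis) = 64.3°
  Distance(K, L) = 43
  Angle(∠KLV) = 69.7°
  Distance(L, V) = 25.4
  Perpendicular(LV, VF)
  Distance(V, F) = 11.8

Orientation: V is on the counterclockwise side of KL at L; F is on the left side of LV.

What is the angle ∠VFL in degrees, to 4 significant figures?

65.08°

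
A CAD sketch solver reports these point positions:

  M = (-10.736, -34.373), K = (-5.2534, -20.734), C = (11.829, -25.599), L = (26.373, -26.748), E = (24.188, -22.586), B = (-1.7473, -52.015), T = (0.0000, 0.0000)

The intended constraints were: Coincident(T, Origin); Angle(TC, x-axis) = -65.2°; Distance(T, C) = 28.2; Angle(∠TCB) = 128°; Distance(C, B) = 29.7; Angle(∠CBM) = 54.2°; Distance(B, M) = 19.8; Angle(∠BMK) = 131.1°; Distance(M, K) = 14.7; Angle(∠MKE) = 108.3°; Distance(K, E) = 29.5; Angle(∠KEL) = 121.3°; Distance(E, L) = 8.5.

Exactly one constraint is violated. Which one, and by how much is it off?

Distance(E, L) = 8.5 — off by 3.80.

T = (0.00, 0.00) ✓; TC at -65.20° ✓; |TC| = 28.20 ✓; ∠TCB = 128.0° ✓; |CB| = 29.70 ✓; ∠CBM = 54.20° ✓; |BM| = 19.80 ✓; ∠BMK = 131.1° ✓; |MK| = 14.70 ✓; ∠MKE = 108.3° ✓; |KE| = 29.50 ✓; ∠KEL = 121.3° ✓; |EL| = 4.701 ✗.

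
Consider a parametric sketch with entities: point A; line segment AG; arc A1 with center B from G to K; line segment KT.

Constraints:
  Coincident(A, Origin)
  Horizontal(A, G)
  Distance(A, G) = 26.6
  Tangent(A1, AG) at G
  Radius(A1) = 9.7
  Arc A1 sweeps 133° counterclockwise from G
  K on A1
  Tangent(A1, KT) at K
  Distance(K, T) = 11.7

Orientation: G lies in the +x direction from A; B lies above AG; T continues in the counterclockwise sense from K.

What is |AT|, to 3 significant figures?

35.8

On A1, G sits at bearing -90° from B; a 133° counterclockwise sweep puts K at bearing 43°, so K = B + 9.7·(cos 43°, sin 43°) = (33.7, 16.3). Since A1 is tangent to KT there, BK ⟂ KT, so KT runs along (−sin 43°, cos 43°); with |KT| = 11.7, T = (25.7, 24.9). Then |AT| = |T − A| = 35.8.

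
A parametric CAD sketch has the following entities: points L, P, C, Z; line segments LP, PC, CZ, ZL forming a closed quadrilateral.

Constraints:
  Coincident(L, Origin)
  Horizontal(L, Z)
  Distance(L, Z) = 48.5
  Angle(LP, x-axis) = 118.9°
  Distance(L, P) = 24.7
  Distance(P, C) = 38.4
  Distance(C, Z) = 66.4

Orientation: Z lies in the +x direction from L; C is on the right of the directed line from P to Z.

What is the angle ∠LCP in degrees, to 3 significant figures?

37.8°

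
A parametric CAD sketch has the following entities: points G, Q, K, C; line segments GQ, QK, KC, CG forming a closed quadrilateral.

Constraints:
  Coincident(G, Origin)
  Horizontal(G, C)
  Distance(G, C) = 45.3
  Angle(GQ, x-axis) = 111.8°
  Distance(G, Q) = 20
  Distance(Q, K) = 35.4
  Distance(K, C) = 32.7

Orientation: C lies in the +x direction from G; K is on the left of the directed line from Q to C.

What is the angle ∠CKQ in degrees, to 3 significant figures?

110°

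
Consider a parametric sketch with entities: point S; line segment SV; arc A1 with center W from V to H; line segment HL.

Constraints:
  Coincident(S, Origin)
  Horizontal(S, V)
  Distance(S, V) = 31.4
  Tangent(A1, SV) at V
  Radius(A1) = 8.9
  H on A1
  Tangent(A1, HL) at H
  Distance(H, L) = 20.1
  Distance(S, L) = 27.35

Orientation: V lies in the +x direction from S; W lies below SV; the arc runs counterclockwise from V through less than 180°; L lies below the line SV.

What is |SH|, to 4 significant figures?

23.92

Checks: S.y = 0.00, V.y = 0.00 ✓; |WH| = 8.900 ✓; ∠(WH, HL) = 90.00° ✓; |HL| = 20.10 ✓; |SL| = 27.35 ✓.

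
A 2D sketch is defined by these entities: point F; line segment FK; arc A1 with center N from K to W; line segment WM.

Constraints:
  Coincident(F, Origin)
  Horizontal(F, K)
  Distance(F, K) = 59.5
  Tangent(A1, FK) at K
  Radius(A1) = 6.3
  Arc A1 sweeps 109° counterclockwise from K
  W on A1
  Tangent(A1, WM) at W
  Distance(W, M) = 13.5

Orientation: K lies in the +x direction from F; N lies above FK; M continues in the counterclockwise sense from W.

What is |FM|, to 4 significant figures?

64.61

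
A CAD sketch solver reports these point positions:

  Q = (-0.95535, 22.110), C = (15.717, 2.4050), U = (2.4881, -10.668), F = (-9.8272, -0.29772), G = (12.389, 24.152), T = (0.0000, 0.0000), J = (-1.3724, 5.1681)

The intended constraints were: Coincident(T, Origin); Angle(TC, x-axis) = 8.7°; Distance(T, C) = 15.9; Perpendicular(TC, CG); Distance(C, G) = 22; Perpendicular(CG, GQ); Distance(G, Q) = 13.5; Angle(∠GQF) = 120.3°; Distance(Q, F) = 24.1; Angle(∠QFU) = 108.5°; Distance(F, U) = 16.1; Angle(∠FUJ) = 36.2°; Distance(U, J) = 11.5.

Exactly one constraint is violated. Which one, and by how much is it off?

Distance(U, J) = 11.5 — off by 4.80.

T = (0.00, 0.00) ✓; TC at 8.700° ✓; |TC| = 15.90 ✓; ∠(TC, CG) = 90.00° ✓; |CG| = 22.00 ✓; ∠(CG, GQ) = 90.00° ✓; |GQ| = 13.50 ✓; ∠GQF = 120.3° ✓; |QF| = 24.10 ✓; ∠QFU = 108.5° ✓; |FU| = 16.10 ✓; ∠FUJ = 36.20° ✓; |UJ| = 16.30 ✗.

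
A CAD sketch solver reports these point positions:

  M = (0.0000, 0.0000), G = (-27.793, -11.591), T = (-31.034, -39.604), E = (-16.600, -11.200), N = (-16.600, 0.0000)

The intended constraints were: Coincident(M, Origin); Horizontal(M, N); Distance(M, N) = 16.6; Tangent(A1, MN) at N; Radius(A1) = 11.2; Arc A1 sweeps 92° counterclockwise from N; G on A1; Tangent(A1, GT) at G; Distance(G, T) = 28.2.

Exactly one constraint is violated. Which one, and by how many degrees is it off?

Tangent(A1, GT) at G — off by 8.60°.

M = (0.00, 0.00) ✓; M.y = 0.00, N.y = 0.00 ✓; |MN| = 16.60 ✓; ∠(EN, NM) = 90.00° ✓; |EN| = 11.20 ✓; bearing(E→G) − bearing(E→N) = 92.00° ✓; |EG| = 11.20 ✓; ∠(EG, GT) = 98.60° ✗; |GT| = 28.20 ✓.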